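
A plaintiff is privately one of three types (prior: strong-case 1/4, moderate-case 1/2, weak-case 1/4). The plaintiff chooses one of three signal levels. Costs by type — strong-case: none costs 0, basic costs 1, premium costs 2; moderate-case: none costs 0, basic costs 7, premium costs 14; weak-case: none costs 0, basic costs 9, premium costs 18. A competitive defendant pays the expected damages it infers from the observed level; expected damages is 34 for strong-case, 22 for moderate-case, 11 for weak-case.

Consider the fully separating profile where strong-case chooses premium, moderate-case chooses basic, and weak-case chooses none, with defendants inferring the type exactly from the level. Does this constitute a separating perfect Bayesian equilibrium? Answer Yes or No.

No

Separating settlements: premium → 34, basic → 22, none → 11.
strong-case (assigned premium): none: 11 − 0 = 11; basic: 22 − 1 = 21; premium: 34 − 2 = 32. strong-case stays.
moderate-case (assigned basic): none: 11 − 0 = 11; basic: 22 − 7 = 15; premium: 34 − 14 = 20. moderate-case prefers premium.
weak-case (assigned none): none: 11 − 0 = 11; basic: 22 − 9 = 13; premium: 34 − 18 = 16. weak-case prefers premium.
At least one type deviates; the separating profile fails.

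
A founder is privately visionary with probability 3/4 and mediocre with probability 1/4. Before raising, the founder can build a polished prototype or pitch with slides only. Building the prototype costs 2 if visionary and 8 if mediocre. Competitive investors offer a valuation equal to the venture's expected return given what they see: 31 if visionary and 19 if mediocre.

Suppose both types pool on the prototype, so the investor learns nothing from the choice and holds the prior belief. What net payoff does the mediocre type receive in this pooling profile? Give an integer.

20

Pooled valuation = 3/4·31 + 1/4·19 = 28.
mediocre pays cost 8 for the prototype, so net payoff = 28 − 8 = 20.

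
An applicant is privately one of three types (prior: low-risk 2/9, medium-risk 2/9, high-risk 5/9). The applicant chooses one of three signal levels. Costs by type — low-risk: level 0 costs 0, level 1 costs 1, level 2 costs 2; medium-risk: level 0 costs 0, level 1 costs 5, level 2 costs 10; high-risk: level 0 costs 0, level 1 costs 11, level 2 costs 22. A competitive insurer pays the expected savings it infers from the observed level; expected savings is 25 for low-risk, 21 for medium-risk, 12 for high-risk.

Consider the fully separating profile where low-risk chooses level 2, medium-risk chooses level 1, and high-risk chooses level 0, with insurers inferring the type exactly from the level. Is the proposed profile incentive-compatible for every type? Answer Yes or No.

Yes

Separating rebates: level 2 → 25, level 1 → 21, level 0 → 12.
low-risk (assigned level 2): level 0: 12 − 0 = 12; level 1: 21 − 1 = 20; level 2: 25 − 2 = 23. low-risk stays.
medium-risk (assigned level 1): level 0: 12 − 0 = 12; level 1: 21 − 5 = 16; level 2: 25 − 10 = 15. medium-risk stays.
high-risk (assigned level 0): level 0: 12 − 0 = 12; level 1: 21 − 11 = 10; level 2: 25 − 22 = 3. high-risk stays.
Every type prefers its assigned level; separation holds.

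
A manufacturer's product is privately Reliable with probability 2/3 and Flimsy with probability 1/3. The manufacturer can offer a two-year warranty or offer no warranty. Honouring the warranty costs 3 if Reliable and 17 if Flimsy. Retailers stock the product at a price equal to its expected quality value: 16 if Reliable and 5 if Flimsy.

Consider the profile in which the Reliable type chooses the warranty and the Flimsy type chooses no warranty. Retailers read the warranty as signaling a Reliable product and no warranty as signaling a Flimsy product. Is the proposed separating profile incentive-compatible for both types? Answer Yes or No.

Under these beliefs, the warranty earns price 16 and no warranty earns price 5.
Reliable: the warranty nets 16 − 3 = 13; no warranty nets 5. Reliable prefers the warranty.
Flimsy: the warranty nets 16 − 17 = -1; no warranty nets 5. Flimsy prefers no warranty.
Neither type deviates, so the separating profile is an equilibrium.

Yes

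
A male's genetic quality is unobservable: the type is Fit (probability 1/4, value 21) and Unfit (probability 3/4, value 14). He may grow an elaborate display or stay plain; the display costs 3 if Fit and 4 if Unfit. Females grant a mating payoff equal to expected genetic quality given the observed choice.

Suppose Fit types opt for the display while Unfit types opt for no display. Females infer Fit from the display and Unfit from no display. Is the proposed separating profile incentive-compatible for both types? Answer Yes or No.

Under these beliefs, the display earns mating payoff 21 and no display earns mating payoff 14.
Fit: the display nets 21 − 3 = 18; no display nets 14. Fit prefers the display.
Unfit: the display nets 21 − 4 = 17; no display nets 14. Unfit would deviate to the display.
Unfit has a profitable deviation, so the profile is not an equilibrium.

No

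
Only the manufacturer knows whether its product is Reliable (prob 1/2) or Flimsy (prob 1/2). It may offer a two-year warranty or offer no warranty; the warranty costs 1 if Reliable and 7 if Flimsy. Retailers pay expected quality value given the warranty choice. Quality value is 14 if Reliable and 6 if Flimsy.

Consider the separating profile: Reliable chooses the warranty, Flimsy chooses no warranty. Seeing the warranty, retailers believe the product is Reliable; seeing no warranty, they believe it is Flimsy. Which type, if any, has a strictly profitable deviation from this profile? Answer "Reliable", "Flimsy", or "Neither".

Flimsy

The warranty pays 14; no warranty pays 6.
Reliable: assigned the warranty, nets 14 − 1 = 13; deviating to no warranty nets 6.
Flimsy: assigned no warranty, nets 6; deviating to the warranty nets 14 − 7 = 7.
The Flimsy type gains 1 by deviating.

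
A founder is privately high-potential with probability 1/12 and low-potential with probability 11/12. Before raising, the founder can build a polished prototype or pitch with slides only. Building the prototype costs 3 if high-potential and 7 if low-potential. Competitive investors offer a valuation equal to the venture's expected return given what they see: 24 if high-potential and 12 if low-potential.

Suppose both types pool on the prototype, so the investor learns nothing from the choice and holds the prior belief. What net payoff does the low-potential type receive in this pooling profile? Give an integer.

6

Pooled valuation = 1/12·24 + 11/12·12 = 13.
low-potential pays cost 7 for the prototype, so net payoff = 13 − 7 = 6.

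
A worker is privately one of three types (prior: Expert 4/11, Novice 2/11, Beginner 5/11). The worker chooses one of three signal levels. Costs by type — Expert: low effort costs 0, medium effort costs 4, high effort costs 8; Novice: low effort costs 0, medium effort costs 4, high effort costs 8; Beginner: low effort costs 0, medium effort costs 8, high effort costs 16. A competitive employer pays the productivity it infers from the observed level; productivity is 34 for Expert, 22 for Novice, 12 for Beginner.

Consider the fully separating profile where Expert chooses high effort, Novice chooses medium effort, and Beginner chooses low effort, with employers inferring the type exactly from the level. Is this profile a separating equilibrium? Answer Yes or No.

No

Separating wages: high effort → 34, medium effort → 22, low effort → 12.
Expert (assigned high effort): low effort: 12 − 0 = 12; medium effort: 22 − 4 = 18; high effort: 34 − 8 = 26. Expert stays.
Novice (assigned medium effort): low effort: 12 − 0 = 12; medium effort: 22 − 4 = 18; high effort: 34 − 8 = 26. Novice prefers high effort.
Beginner (assigned low effort): low effort: 12 − 0 = 12; medium effort: 22 − 8 = 14; high effort: 34 − 16 = 18. Beginner prefers high effort.
At least one type deviates; the separating profile fails.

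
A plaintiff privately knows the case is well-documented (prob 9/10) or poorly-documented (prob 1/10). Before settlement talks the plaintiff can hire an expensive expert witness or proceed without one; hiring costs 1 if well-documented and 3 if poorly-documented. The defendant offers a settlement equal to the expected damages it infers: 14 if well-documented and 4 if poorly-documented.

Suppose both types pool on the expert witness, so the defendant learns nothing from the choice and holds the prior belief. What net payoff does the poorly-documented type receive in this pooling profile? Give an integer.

Pooled settlement = 9/10·14 + 1/10·4 = 13.
poorly-documented pays cost 3 for the expert witness, so net payoff = 13 − 3 = 10.

10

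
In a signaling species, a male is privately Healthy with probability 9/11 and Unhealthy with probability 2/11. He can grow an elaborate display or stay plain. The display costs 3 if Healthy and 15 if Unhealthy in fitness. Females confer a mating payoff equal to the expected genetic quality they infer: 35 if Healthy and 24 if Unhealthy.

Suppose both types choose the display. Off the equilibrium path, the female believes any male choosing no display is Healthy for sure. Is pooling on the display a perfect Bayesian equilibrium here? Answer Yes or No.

No

On path, the female holds the prior and pays 9/11·35 + 2/11·24 = 33. Off path (no display), believing Healthy, it pays 35.
Healthy: the display nets 33 − 3 = 30; no display nets 35. Healthy would deviate.
Unhealthy: the display nets 33 − 15 = 18; no display nets 35. Unhealthy would deviate.
A type deviates, so pooling fails.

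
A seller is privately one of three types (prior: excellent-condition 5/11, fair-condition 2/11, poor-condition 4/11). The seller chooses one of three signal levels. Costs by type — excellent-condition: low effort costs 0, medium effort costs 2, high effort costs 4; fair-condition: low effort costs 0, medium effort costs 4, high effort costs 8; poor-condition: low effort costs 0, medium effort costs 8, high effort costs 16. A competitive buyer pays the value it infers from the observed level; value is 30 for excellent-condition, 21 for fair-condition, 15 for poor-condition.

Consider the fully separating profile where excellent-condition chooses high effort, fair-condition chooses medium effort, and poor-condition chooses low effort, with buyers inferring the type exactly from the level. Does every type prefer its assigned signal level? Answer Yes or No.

No

Separating prices: high effort → 30, medium effort → 21, low effort → 15.
excellent-condition (assigned high effort): low effort: 15 − 0 = 15; medium effort: 21 − 2 = 19; high effort: 30 − 4 = 26. excellent-condition stays.
fair-condition (assigned medium effort): low effort: 15 − 0 = 15; medium effort: 21 − 4 = 17; high effort: 30 − 8 = 22. fair-condition prefers high effort.
poor-condition (assigned low effort): low effort: 15 − 0 = 15; medium effort: 21 − 8 = 13; high effort: 30 − 16 = 14. poor-condition stays.
At least one type deviates; the separating profile fails.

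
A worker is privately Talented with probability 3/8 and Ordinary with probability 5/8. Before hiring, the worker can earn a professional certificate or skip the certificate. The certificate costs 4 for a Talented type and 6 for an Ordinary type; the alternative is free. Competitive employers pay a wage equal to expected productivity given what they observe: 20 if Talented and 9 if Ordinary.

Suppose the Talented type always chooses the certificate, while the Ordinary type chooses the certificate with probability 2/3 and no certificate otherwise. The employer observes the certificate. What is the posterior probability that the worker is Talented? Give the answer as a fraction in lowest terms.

P(the certificate) = (3/8)·1 + (5/8)·(2/3) = 19/24.
By Bayes' rule, P(Talented | the certificate) = (3/8) / (19/24) = 9/19.

9/19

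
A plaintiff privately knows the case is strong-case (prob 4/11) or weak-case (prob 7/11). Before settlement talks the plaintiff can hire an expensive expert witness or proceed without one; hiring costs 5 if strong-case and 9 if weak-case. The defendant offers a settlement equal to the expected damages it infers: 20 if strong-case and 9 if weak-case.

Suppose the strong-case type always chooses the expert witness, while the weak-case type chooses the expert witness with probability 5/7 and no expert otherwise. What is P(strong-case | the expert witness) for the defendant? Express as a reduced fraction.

4/9

P(the expert witness) = (4/11)·1 + (7/11)·(5/7) = 9/11.
By Bayes' rule, P(strong-case | the expert witness) = (4/11) / (9/11) = 4/9.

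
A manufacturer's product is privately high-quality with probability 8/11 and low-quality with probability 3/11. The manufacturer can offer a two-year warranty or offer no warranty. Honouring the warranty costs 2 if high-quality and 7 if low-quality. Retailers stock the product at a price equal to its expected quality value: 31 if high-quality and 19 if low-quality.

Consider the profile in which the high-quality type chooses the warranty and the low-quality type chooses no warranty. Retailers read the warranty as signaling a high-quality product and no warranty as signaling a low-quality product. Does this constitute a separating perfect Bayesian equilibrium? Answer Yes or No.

No

Under these beliefs, the warranty earns price 31 and no warranty earns price 19.
high-quality: the warranty nets 31 − 2 = 29; no warranty nets 19. high-quality prefers the warranty.
low-quality: the warranty nets 31 − 7 = 24; no warranty nets 19. low-quality would deviate to the warranty.
low-quality has a profitable deviation, so the profile is not an equilibrium.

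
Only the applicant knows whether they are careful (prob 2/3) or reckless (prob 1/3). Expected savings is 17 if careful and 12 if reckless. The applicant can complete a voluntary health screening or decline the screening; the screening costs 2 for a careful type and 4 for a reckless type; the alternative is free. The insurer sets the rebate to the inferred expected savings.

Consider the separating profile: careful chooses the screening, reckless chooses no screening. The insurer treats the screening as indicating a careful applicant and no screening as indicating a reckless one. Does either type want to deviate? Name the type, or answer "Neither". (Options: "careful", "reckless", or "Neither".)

reckless

The screening pays 17; no screening pays 12.
careful: assigned the screening, nets 17 − 2 = 15; deviating to no screening nets 12.
reckless: assigned no screening, nets 12; deviating to the screening nets 17 − 4 = 13.
The reckless type gains 1 by deviating.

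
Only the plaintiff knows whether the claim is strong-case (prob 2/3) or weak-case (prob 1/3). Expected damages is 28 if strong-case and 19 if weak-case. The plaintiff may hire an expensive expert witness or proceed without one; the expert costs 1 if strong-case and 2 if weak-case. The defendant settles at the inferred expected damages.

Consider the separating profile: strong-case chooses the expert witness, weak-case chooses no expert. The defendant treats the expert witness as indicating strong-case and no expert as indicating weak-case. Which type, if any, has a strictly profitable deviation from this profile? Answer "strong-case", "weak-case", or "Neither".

The expert witness pays 28; no expert pays 19.
strong-case: assigned the expert witness, nets 28 − 1 = 27; deviating to no expert nets 19.
weak-case: assigned no expert, nets 19; deviating to the expert witness nets 28 − 2 = 26.
The weak-case type gains 7 by deviating.

weak-case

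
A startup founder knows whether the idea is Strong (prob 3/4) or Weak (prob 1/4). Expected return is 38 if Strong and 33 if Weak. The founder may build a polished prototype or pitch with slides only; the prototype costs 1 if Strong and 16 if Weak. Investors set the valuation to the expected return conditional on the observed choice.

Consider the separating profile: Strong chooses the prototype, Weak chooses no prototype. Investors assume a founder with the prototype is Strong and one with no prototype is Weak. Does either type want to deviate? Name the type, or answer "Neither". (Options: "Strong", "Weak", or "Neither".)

Neither

The prototype pays 38; no prototype pays 33.
Strong: assigned the prototype, nets 38 − 1 = 37; deviating to no prototype nets 33.
Weak: assigned no prototype, nets 33; deviating to the prototype nets 38 − 16 = 22.
Both types strictly prefer their assigned action; no profitable deviation.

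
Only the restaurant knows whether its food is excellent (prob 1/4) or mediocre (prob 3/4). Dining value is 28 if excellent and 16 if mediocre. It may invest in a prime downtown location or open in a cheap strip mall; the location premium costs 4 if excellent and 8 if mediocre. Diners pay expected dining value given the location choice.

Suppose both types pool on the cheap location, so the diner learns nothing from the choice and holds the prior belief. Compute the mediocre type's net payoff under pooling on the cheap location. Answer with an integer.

Pooled price premium = 1/4·28 + 3/4·16 = 19.
mediocre pays no cost for the cheap location, so net payoff = 19.

19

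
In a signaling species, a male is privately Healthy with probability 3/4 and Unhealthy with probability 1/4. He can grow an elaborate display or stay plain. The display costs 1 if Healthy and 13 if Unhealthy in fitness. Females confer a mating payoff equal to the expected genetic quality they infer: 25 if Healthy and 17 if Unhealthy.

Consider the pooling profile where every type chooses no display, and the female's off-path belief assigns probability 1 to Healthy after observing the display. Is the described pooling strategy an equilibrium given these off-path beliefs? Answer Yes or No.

On path, the female holds the prior and pays 3/4·25 + 1/4·17 = 23. Off path (the display), believing Healthy, it pays 25.
Healthy: no display nets 23; the display nets 25 − 1 = 24. Healthy would deviate.
Unhealthy: no display nets 23; the display nets 25 − 13 = 12. Unhealthy stays.
A type deviates, so pooling fails.

No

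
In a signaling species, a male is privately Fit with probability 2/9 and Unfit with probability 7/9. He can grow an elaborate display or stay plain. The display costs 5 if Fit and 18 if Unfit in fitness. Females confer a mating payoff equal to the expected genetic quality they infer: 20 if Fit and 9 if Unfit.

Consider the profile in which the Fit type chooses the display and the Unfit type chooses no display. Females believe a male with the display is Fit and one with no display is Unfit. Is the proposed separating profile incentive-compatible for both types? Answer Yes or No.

Under these beliefs, the display earns mating payoff 20 and no display earns mating payoff 9.
Fit: the display nets 20 − 5 = 15; no display nets 9. Fit prefers the display.
Unfit: the display nets 20 − 18 = 2; no display nets 9. Unfit prefers no display.
Neither type deviates, so the separating profile is an equilibrium.

Yes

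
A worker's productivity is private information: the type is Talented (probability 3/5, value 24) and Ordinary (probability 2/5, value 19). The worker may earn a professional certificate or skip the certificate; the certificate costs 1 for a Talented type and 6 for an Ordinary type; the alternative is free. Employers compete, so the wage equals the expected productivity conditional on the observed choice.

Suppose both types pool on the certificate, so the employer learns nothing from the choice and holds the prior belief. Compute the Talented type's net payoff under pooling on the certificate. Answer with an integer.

Pooled wage = 3/5·24 + 2/5·19 = 22.
Talented pays cost 1 for the certificate, so net payoff = 22 − 1 = 21.

21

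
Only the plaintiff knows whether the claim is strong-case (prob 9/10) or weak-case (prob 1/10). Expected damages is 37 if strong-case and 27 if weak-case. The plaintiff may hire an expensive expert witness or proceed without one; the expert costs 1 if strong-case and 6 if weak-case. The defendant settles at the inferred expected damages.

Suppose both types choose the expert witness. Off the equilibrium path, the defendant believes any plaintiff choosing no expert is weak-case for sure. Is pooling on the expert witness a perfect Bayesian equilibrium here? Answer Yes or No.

On path, the defendant holds the prior and pays 9/10·37 + 1/10·27 = 36. Off path (no expert), believing weak-case, it pays 27.
strong-case: the expert witness nets 36 − 1 = 35; no expert nets 27. strong-case stays.
weak-case: the expert witness nets 36 − 6 = 30; no expert nets 27. weak-case stays.
No type deviates, so pooling is sustained.

Yes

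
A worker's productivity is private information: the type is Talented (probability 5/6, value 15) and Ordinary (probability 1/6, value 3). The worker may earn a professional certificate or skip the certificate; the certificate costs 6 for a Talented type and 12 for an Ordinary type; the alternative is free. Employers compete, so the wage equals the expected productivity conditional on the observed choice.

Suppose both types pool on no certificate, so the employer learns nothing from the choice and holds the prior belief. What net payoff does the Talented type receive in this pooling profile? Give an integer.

13

Pooled wage = 5/6·15 + 1/6·3 = 13.
Talented pays no cost for no certificate, so net payoff = 13.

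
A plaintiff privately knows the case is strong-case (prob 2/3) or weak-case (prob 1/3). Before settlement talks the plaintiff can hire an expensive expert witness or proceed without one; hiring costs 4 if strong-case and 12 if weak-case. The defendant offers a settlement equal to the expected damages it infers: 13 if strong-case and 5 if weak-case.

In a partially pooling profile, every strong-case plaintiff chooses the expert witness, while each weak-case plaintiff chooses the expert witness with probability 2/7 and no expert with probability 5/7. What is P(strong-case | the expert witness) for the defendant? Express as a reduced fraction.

P(the expert witness) = (2/3)·1 + (1/3)·(2/7) = 16/21.
By Bayes' rule, P(strong-case | the expert witness) = (2/3) / (16/21) = 7/8.

7/8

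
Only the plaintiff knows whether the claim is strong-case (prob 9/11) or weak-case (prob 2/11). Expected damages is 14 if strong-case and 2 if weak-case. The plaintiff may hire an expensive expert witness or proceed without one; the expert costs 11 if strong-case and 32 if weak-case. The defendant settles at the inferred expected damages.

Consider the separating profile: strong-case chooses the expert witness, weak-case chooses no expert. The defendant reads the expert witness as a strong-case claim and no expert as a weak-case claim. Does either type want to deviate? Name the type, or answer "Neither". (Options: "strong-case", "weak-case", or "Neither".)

The expert witness pays 14; no expert pays 2.
strong-case: assigned the expert witness, nets 14 − 11 = 3; deviating to no expert nets 2.
weak-case: assigned no expert, nets 2; deviating to the expert witness nets 14 − 32 = -18.
Both types strictly prefer their assigned action; no profitable deviation.

Neither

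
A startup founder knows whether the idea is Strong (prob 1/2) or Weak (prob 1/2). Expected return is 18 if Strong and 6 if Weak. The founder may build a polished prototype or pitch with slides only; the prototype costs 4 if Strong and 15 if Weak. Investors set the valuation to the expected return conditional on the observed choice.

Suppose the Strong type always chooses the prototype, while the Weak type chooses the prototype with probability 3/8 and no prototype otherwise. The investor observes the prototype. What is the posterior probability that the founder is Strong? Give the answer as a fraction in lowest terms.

P(the prototype) = (1/2)·1 + (1/2)·(3/8) = 11/16.
By Bayes' rule, P(Strong | the prototype) = (1/2) / (11/16) = 8/11.

8/11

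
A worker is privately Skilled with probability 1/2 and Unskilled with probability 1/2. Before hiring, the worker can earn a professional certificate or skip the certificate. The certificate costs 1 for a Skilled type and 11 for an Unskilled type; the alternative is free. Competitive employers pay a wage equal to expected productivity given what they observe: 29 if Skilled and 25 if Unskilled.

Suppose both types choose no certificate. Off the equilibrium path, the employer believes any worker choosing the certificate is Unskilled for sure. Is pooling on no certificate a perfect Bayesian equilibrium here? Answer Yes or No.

Yes

On path, the employer holds the prior and pays 1/2·29 + 1/2·25 = 27. Off path (the certificate), believing Unskilled, it pays 25.
Skilled: no certificate nets 27; the certificate nets 25 − 1 = 24. Skilled stays.
Unskilled: no certificate nets 27; the certificate nets 25 − 11 = 14. Unskilled stays.
No type deviates, so pooling is sustained.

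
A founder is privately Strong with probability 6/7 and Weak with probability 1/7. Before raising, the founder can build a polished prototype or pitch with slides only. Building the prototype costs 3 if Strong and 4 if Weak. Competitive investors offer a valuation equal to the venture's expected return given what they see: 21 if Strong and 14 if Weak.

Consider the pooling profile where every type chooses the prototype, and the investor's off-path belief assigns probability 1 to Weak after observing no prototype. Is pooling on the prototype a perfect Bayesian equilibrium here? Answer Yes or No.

On path, the investor holds the prior and pays 6/7·21 + 1/7·14 = 20. Off path (no prototype), believing Weak, it pays 14.
Strong: the prototype nets 20 − 3 = 17; no prototype nets 14. Strong stays.
Weak: the prototype nets 20 − 4 = 16; no prototype nets 14. Weak stays.
No type deviates, so pooling is sustained.

Yes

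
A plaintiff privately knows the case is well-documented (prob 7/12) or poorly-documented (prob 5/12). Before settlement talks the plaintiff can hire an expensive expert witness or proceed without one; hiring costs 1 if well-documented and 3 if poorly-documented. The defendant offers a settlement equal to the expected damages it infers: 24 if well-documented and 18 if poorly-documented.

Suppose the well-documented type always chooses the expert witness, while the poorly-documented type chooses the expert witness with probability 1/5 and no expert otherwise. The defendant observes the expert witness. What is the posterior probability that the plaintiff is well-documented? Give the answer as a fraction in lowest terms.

P(the expert witness) = (7/12)·1 + (5/12)·(1/5) = 2/3.
By Bayes' rule, P(well-documented | the expert witness) = (7/12) / (2/3) = 7/8.

7/8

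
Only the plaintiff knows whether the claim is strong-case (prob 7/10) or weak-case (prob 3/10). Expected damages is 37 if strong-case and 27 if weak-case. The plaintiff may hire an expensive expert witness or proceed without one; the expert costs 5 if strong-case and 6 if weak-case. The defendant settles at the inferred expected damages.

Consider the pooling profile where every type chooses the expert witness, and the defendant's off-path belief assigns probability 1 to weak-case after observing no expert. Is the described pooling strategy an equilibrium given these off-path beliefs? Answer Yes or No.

Yes

On path, the defendant holds the prior and pays 7/10·37 + 3/10·27 = 34. Off path (no expert), believing weak-case, it pays 27.
strong-case: the expert witness nets 34 − 5 = 29; no expert nets 27. strong-case stays.
weak-case: the expert witness nets 34 − 6 = 28; no expert nets 27. weak-case stays.
No type deviates, so pooling is sustained.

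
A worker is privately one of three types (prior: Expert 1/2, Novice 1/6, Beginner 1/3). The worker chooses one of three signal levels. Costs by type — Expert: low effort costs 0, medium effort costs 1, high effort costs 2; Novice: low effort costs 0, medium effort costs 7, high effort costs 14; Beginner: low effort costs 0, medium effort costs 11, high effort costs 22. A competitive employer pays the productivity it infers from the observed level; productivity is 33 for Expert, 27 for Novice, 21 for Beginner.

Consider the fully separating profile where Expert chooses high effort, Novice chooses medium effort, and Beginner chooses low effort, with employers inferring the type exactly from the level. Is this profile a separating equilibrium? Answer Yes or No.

No

Separating wages: high effort → 33, medium effort → 27, low effort → 21.
Expert (assigned high effort): low effort: 21 − 0 = 21; medium effort: 27 − 1 = 26; high effort: 33 − 2 = 31. Expert stays.
Novice (assigned medium effort): low effort: 21 − 0 = 21; medium effort: 27 − 7 = 20; high effort: 33 − 14 = 19. Novice prefers low effort.
Beginner (assigned low effort): low effort: 21 − 0 = 21; medium effort: 27 − 11 = 16; high effort: 33 − 22 = 11. Beginner stays.
At least one type deviates; the separating profile fails.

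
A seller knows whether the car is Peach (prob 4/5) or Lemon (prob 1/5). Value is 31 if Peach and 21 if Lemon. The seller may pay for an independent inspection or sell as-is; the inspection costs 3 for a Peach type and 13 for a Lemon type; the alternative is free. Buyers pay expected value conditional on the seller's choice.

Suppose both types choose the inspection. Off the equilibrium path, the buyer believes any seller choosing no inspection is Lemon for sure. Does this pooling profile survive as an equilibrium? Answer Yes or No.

On path, the buyer holds the prior and pays 4/5·31 + 1/5·21 = 29. Off path (no inspection), believing Lemon, it pays 21.
Peach: the inspection nets 29 − 3 = 26; no inspection nets 21. Peach stays.
Lemon: the inspection nets 29 − 13 = 16; no inspection nets 21. Lemon would deviate.
A type deviates, so pooling fails.

No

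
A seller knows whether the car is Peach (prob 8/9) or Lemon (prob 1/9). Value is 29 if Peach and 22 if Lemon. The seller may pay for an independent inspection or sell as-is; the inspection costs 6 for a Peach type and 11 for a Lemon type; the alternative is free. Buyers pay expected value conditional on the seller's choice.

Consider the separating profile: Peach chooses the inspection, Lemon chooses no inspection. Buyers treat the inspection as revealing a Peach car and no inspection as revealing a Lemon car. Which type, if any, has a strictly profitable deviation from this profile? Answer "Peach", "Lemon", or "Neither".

Neither

The inspection pays 29; no inspection pays 22.
Peach: assigned the inspection, nets 29 − 6 = 23; deviating to no inspection nets 22.
Lemon: assigned no inspection, nets 22; deviating to the inspection nets 29 − 11 = 18.
Both types strictly prefer their assigned action; no profitable deviation.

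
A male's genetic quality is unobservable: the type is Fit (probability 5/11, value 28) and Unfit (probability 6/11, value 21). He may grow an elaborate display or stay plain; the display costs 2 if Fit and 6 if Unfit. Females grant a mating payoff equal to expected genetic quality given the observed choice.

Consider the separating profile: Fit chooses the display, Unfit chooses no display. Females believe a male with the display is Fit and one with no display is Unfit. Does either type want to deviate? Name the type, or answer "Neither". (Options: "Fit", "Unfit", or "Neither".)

Unfit

The display pays 28; no display pays 21.
Fit: assigned the display, nets 28 − 2 = 26; deviating to no display nets 21.
Unfit: assigned no display, nets 21; deviating to the display nets 28 − 6 = 22.
The Unfit type gains 1 by deviating.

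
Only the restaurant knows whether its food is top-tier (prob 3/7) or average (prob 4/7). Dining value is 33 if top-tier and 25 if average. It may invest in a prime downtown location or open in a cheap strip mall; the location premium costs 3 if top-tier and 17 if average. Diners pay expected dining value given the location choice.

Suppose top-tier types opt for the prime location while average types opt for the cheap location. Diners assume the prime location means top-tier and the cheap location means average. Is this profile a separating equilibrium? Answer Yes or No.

Under these beliefs, the prime location earns price premium 33 and the cheap location earns price premium 25.
top-tier: the prime location nets 33 − 3 = 30; the cheap location nets 25. top-tier prefers the prime location.
average: the prime location nets 33 − 17 = 16; the cheap location nets 25. average prefers the cheap location.
Neither type deviates, so the separating profile is an equilibrium.

Yes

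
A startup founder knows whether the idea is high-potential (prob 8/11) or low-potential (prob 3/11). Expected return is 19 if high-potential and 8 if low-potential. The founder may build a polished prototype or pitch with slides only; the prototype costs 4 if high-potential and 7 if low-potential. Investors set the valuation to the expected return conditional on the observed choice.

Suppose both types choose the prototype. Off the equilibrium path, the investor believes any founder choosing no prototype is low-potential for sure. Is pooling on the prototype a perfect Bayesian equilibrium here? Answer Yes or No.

On path, the investor holds the prior and pays 8/11·19 + 3/11·8 = 16. Off path (no prototype), believing low-potential, it pays 8.
high-potential: the prototype nets 16 − 4 = 12; no prototype nets 8. high-potential stays.
low-potential: the prototype nets 16 − 7 = 9; no prototype nets 8. low-potential stays.
No type deviates, so pooling is sustained.

Yes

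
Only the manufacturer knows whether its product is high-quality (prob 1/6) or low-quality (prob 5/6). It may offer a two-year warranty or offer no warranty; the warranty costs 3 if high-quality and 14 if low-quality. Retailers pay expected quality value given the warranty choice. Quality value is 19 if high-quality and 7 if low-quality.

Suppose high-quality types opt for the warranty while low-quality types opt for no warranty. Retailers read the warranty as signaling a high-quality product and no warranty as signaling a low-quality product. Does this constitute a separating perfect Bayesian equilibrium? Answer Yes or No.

Yes

Under these beliefs, the warranty earns price 19 and no warranty earns price 7.
high-quality: the warranty nets 19 − 3 = 16; no warranty nets 7. high-quality prefers the warranty.
low-quality: the warranty nets 19 − 14 = 5; no warranty nets 7. low-quality prefers no warranty.
Neither type deviates, so the separating profile is an equilibrium.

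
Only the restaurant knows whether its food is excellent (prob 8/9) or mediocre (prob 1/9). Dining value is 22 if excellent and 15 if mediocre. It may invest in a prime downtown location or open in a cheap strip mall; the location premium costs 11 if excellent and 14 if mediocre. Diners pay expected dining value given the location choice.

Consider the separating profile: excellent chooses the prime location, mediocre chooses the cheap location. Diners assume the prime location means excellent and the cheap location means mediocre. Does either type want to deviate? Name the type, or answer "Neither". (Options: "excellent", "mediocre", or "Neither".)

The prime location pays 22; the cheap location pays 15.
excellent: assigned the prime location, nets 22 − 11 = 11; deviating to the cheap location nets 15.
mediocre: assigned the cheap location, nets 15; deviating to the prime location nets 22 − 14 = 8.
The excellent type gains 4 by deviating.

excellent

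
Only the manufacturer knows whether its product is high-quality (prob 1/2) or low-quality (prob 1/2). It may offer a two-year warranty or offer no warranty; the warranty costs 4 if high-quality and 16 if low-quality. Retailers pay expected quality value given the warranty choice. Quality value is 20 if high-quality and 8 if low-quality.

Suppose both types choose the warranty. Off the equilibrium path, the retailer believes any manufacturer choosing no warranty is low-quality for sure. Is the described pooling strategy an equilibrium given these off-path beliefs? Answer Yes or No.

No

On path, the retailer holds the prior and pays 1/2·20 + 1/2·8 = 14. Off path (no warranty), believing low-quality, it pays 8.
high-quality: the warranty nets 14 − 4 = 10; no warranty nets 8. high-quality stays.
low-quality: the warranty nets 14 − 16 = -2; no warranty nets 8. low-quality would deviate.
A type deviates, so pooling fails.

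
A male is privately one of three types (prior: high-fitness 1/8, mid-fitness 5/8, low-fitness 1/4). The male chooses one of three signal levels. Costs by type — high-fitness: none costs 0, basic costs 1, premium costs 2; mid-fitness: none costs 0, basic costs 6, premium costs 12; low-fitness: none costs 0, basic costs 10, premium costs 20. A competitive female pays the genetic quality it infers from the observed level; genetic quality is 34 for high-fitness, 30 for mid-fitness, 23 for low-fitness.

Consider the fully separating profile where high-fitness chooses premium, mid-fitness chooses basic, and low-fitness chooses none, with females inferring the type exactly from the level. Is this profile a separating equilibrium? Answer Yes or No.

Yes

Separating mating payoffs: premium → 34, basic → 30, none → 23.
high-fitness (assigned premium): none: 23 − 0 = 23; basic: 30 − 1 = 29; premium: 34 − 2 = 32. high-fitness stays.
mid-fitness (assigned basic): none: 23 − 0 = 23; basic: 30 − 6 = 24; premium: 34 − 12 = 22. mid-fitness stays.
low-fitness (assigned none): none: 23 − 0 = 23; basic: 30 − 10 = 20; premium: 34 − 20 = 14. low-fitness stays.
Every type prefers its assigned level; separation holds.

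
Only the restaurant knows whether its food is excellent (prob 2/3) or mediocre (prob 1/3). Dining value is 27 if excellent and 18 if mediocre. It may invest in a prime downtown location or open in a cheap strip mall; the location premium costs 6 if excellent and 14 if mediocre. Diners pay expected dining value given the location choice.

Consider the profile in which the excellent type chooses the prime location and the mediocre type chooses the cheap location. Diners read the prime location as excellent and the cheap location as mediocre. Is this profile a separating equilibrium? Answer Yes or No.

Under these beliefs, the prime location earns price premium 27 and the cheap location earns price premium 18.
excellent: the prime location nets 27 − 6 = 21; the cheap location nets 18. excellent prefers the prime location.
mediocre: the prime location nets 27 − 14 = 13; the cheap location nets 18. mediocre prefers the cheap location.
Neither type deviates, so the separating profile is an equilibrium.

Yes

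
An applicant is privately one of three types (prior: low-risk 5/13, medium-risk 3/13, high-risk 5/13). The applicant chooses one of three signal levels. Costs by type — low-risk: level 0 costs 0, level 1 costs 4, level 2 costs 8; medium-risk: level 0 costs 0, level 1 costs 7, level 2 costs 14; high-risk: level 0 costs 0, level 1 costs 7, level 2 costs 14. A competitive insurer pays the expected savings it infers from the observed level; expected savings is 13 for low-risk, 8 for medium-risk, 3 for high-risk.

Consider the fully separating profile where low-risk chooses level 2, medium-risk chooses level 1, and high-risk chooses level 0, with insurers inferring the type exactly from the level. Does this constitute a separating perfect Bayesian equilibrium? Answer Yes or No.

Separating rebates: level 2 → 13, level 1 → 8, level 0 → 3.
low-risk (assigned level 2): level 0: 3 − 0 = 3; level 1: 8 − 4 = 4; level 2: 13 − 8 = 5. low-risk stays.
medium-risk (assigned level 1): level 0: 3 − 0 = 3; level 1: 8 − 7 = 1; level 2: 13 − 14 = -1. medium-risk prefers level 0.
high-risk (assigned level 0): level 0: 3 − 0 = 3; level 1: 8 − 7 = 1; level 2: 13 − 14 = -1. high-risk stays.
At least one type deviates; the separating profile fails.

No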